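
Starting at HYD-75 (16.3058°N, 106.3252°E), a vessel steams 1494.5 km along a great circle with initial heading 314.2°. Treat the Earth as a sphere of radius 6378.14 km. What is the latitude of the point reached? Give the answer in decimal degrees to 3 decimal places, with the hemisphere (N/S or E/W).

25.369°N

δ = d/R = 1494.5/6378.14 = 0.234316 rad
φ₂ = arcsin(sin φ₁ cos δ + cos φ₁ sin δ cos θ)
   = arcsin(0.28076·0.97267 + 0.95978·0.23218·0.69717) = 25.36904°
λ₂ = λ₁ + atan2(sin θ sin δ cos φ₁, cos δ − sin φ₁ sin φ₂) = 95.70983°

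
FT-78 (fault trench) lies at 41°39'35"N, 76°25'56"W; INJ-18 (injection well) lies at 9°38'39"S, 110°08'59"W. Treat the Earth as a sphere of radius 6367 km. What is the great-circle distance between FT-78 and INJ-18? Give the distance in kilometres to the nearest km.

FT-78: φ = +41.65972°, λ = -76.43222°
INJ-18: φ = -9.64417°, λ = -110.14972°
Δφ = -51.3039°,  Δλ = -33.7175°
a = sin²(Δφ/2) + cos φ₁ cos φ₂ sin²(Δλ/2) = 0.249354
c = 2·arcsin(√a) = 1.045706 rad = 59.9145°
d = R·c = 6367 × 1.045706 = 6658.0 km

6658 km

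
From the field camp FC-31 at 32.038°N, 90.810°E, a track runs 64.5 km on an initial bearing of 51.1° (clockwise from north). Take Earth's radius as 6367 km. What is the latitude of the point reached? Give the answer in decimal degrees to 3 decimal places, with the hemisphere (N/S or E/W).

32.401°N

δ = d/R = 64.5/6367 = 0.010130 rad
φ₂ = arcsin(sin φ₁ cos δ + cos φ₁ sin δ cos θ)
   = arcsin(0.53048·0.99995 + 0.84770·0.01013·0.62796) = 32.40136°
λ₂ = λ₁ + atan2(sin θ sin δ cos φ₁, cos δ − sin φ₁ sin φ₂) = 91.34500°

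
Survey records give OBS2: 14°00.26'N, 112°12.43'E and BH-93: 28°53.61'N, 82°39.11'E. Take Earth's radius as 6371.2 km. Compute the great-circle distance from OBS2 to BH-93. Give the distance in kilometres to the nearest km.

3463 km

OBS2: φ = +14.00433°, λ = +112.20717°
BH-93: φ = +28.89350°, λ = +82.65183°
Δφ = 14.8892°,  Δλ = -29.5553°
a = sin²(Δφ/2) + cos φ₁ cos φ₂ sin²(Δλ/2) = 0.072056
c = 2·arcsin(√a) = 0.543531 rad = 31.1420°
d = R·c = 6371.2 × 0.543531 = 3462.9 km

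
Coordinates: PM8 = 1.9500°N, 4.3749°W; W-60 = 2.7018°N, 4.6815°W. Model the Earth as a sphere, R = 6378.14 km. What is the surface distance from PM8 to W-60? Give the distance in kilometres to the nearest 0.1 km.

90.4 km

Δφ = 0.7518°,  Δλ = -0.3066°
a = sin²(Δφ/2) + cos φ₁ cos φ₂ sin²(Δλ/2) = 0.000050
c = 2·arcsin(√a) = 0.014169 rad = 0.8118°
d = R·c = 6378.14 × 0.014169 = 90.4 km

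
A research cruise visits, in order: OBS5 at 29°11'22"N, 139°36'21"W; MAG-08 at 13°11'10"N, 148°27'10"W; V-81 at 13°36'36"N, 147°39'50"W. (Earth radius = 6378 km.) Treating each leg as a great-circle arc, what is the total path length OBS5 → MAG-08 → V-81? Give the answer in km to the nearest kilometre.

OBS5: φ = +29.18944°, λ = -139.60583°
MAG-08: φ = +13.18611°, λ = -148.45278°
V-81: φ = +13.61000°, λ = -147.66389°
OBS5→MAG-08: c = 0.313912 rad, d = 2002.13 km
MAG-08→V-81: c = 0.015301 rad, d = 97.59 km
Total = 2002.13 + 97.59 = 2099.72 km

2100 km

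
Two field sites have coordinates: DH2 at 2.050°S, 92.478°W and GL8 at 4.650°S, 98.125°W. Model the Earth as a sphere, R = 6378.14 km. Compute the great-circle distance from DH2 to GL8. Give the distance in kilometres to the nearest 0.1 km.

691.0 km

Δφ = -2.6000°,  Δλ = -5.6470°
a = sin²(Δφ/2) + cos φ₁ cos φ₂ sin²(Δλ/2) = 0.002932
c = 2·arcsin(√a) = 0.108343 rad = 6.2076°
d = R·c = 6378.14 × 0.108343 = 691.0 km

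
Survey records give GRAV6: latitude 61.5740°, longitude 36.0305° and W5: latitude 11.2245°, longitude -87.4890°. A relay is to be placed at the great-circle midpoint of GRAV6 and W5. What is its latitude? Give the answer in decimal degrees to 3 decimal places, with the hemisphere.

Bx = cos φ₂ cos Δλ = -0.541658,  By = cos φ₂ sin Δλ = -0.817751
φₘ = atan2(sin φ₁ + sin φ₂, √((cos φ₁ + Bx)² + By²)) = 52.62763°
λₘ = λ₁ + atan2(By, cos φ₁ + Bx) = -58.55835°

52.628°N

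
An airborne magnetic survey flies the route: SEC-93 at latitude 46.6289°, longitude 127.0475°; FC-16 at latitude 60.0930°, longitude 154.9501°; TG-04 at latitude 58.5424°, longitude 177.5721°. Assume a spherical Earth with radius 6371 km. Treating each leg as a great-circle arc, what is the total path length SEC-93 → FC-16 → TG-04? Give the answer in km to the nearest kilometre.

3639 km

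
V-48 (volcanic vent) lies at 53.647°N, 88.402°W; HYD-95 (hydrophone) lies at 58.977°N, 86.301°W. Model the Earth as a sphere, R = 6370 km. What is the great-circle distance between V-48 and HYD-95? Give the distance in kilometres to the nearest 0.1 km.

606.5 km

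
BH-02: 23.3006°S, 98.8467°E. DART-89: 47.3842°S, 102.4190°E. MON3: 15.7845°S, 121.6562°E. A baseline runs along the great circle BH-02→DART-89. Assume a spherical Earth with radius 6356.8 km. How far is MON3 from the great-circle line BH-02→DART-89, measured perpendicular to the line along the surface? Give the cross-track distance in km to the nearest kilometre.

2488 km

δ₁₃ = central angle BH-02→MON3 = 0.396824 rad  (haversine)
θ₁₃ = bearing BH-02→MON3 = 74.845°,  θ₁₂ = bearing BH-02→DART-89 = 174.105°
dₓₜ = R·arcsin(sin δ₁₃ · sin(θ₁₃ − θ₁₂)) = 6356.8·arcsin(0.38649·sin(-99.260°)) = -2487.856 km
|dₓₜ| = 2487.856 km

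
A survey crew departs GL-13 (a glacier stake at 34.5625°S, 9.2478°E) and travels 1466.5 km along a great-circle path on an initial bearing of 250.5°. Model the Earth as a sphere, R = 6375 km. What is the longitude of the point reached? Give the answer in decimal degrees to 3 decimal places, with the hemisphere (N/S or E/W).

6.571°W

δ = d/R = 1466.5/6375 = 0.230039 rad
φ₂ = arcsin(sin φ₁ cos δ + cos φ₁ sin δ cos θ)
   = arcsin(-0.56730·0.97366 + 0.82351·0.22802·-0.33381) = -37.95486°
λ₂ = λ₁ + atan2(sin θ sin δ cos φ₁, cos δ − sin φ₁ sin φ₂) = -6.57073°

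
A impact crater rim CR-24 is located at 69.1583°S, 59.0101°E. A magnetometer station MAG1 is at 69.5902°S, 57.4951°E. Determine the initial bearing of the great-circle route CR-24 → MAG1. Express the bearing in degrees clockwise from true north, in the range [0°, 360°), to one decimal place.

230.3°

Δλ = -1.5150°
y = sin Δλ · cos φ₂ = -0.009220
x = cos φ₁ sin φ₂ − sin φ₁ cos φ₂ cos Δλ = -0.007652
θ = atan2(y, x) = -129.6902° → 230.3098° (mod 360°)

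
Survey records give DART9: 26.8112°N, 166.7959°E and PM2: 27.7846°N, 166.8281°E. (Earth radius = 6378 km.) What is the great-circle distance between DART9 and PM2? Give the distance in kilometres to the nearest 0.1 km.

Δφ = 0.9734°,  Δλ = 0.0322°
a = sin²(Δφ/2) + cos φ₁ cos φ₂ sin²(Δλ/2) = 0.000072
c = 2·arcsin(√a) = 0.016996 rad = 0.9738°
d = R·c = 6378 × 0.016996 = 108.4 km

108.4 km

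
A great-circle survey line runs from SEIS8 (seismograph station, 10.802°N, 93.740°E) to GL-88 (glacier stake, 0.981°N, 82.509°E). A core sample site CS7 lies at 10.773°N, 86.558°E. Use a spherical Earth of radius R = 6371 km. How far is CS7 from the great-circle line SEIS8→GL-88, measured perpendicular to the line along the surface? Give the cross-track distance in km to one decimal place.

δ₁₃ = central angle SEIS8→CS7 = 0.123133 rad  (haversine)
θ₁₃ = bearing SEIS8→CS7 = 270.438°,  θ₁₂ = bearing SEIS8→GL-88 = 229.388°
dₓₜ = R·arcsin(sin δ₁₃ · sin(θ₁₃ − θ₁₂)) = 6371·arcsin(0.12282·sin(41.050°)) = 514.439 km
|dₓₜ| = 514.439 km

514.4 km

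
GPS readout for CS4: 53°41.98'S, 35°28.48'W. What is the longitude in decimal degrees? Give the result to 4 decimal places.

35.4747°W

35° + 28.48′/60 = 35 + 0.47467 = 35.4747°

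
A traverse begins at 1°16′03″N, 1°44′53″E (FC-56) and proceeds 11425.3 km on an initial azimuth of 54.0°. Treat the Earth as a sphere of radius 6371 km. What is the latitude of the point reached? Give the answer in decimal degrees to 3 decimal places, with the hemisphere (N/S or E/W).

34.630°N

FC-56: φ = +1.26750°, λ = +1.74806°
δ = d/R = 11425.3/6371 = 1.793329 rad
φ₂ = arcsin(sin φ₁ cos δ + cos φ₁ sin δ cos θ)
   = arcsin(0.02212·-0.22070 + 0.99976·0.97534·0.58779) = 34.62962°
λ₂ = λ₁ + atan2(sin θ sin δ cos φ₁, cos δ − sin φ₁ sin φ₂) = 108.22105°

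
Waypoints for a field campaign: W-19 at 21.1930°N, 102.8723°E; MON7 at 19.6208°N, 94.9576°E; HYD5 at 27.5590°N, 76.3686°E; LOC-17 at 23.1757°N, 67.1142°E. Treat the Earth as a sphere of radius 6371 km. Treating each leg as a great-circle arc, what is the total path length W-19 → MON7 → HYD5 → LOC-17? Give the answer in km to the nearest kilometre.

3979 km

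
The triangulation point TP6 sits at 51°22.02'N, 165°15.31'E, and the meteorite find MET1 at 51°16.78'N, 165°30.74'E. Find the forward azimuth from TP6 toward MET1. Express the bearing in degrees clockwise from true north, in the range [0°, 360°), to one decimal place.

TP6: φ = +51.36700°, λ = +165.25517°
MET1: φ = +51.27967°, λ = +165.51233°
Δλ = 0.2572°
y = sin Δλ · cos φ₂ = 0.002808
x = cos φ₁ sin φ₂ − sin φ₁ cos φ₂ cos Δλ = -0.001519
θ = atan2(y, x) = 118.4202° → 118.4202° (mod 360°)

118.4°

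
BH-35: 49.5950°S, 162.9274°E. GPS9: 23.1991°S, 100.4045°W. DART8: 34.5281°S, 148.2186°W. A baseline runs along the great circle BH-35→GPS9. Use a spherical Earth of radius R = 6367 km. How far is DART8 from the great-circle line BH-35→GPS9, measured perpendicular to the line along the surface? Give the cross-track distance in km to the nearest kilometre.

δ₁₃ = central angle BH-35→DART8 = 0.671351 rad  (haversine)
θ₁₃ = bearing BH-35→DART8 = 85.816°,  θ₁₂ = bearing BH-35→GPS9 = 110.240°
dₓₜ = R·arcsin(sin δ₁₃ · sin(θ₁₃ − θ₁₂)) = 6367·arcsin(0.62204·sin(-24.424°)) = -1656.223 km
|dₓₜ| = 1656.223 km

1656 km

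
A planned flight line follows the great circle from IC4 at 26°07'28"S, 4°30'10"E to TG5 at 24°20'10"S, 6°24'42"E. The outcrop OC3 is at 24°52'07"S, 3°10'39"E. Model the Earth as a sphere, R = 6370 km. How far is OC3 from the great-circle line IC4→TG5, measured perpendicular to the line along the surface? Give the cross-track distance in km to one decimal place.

192.7 km

IC4: φ = -26.12444°, λ = +4.50278°
TG5: φ = -24.33611°, λ = +6.41167°
OC3: φ = -24.86861°, λ = +3.17750°
δ₁₃ = central angle IC4→OC3 = 0.030270 rad  (haversine)
θ₁₃ = bearing IC4→OC3 = 316.106°,  θ₁₂ = bearing IC4→TG5 = 44.408°
dₓₜ = R·arcsin(sin δ₁₃ · sin(θ₁₃ − θ₁₂)) = 6370·arcsin(0.03027·sin(271.698°)) = -192.735 km
|dₓₜ| = 192.735 km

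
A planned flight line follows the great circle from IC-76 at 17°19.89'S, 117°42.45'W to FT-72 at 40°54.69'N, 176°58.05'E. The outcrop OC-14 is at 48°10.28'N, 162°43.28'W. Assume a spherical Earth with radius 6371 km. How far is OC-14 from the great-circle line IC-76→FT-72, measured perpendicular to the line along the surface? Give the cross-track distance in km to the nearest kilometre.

1591 km

IC-76: φ = -17.33150°, λ = -117.70750°
FT-72: φ = +40.91150°, λ = +176.96750°
OC-14: φ = +48.17133°, λ = -162.72133°
δ₁₃ = central angle IC-76→OC-14 = 1.340695 rad  (haversine)
θ₁₃ = bearing IC-76→OC-14 = 331.023°,  θ₁₂ = bearing IC-76→FT-72 = 316.321°
dₓₜ = R·arcsin(sin δ₁₃ · sin(θ₁₃ − θ₁₂)) = 6371·arcsin(0.97364·sin(14.702°)) = 1590.756 km
|dₓₜ| = 1590.756 km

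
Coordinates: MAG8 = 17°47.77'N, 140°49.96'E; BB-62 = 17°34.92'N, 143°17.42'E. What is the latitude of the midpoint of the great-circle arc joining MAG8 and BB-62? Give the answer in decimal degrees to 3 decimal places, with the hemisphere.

17.693°N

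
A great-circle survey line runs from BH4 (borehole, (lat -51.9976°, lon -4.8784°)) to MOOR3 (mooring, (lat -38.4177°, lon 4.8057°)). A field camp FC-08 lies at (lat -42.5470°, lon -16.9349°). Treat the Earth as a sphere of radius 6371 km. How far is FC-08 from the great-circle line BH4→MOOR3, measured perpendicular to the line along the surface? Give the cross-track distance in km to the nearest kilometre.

1343 km

δ₁₃ = central angle BH4→FC-08 = 0.217583 rad  (haversine)
θ₁₃ = bearing BH4→FC-08 = 314.532°,  θ₁₂ = bearing BH4→MOOR3 = 30.249°
dₓₜ = R·arcsin(sin δ₁₃ · sin(θ₁₃ − θ₁₂)) = 6371·arcsin(0.21587·sin(284.283°)) = -1342.712 km
|dₓₜ| = 1342.712 km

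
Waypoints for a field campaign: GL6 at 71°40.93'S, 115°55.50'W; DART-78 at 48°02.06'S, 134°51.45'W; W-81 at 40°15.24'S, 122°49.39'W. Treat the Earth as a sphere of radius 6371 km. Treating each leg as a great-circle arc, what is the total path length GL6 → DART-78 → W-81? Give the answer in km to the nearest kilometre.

GL6: φ = -71.68217°, λ = -115.92500°
DART-78: φ = -48.03433°, λ = -134.85750°
W-81: φ = -40.25400°, λ = -122.82317°
GL6→DART-78: c = 0.440218 rad, d = 2804.63 km
DART-78→W-81: c = 0.202441 rad, d = 1289.75 km
Total = 2804.63 + 1289.75 = 4094.38 km

4094 km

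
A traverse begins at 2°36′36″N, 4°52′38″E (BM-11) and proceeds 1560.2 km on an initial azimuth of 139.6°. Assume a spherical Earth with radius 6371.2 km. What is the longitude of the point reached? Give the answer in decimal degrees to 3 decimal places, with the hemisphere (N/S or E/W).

BM-11: φ = +2.61000°, λ = +4.87722°
δ = d/R = 1560.2/6371.2 = 0.244883 rad
φ₂ = arcsin(sin φ₁ cos δ + cos φ₁ sin δ cos θ)
   = arcsin(0.04554·0.97017 + 0.99896·0.24244·-0.76154) = -8.06285°
λ₂ = λ₁ + atan2(sin θ sin δ cos φ₁, cos δ − sin φ₁ sin φ₂) = 14.00872°

14.009°E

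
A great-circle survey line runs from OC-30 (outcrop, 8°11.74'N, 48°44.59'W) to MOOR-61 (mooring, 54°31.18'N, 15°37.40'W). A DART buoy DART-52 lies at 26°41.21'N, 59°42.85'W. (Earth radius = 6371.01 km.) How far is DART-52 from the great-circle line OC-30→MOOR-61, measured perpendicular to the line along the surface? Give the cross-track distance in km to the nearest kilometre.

1825 km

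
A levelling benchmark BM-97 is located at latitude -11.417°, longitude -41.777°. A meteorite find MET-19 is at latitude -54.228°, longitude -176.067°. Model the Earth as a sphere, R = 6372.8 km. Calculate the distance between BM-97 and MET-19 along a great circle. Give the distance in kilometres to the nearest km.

11552 km

Δφ = -42.8110°,  Δλ = -134.2900°
a = sin²(Δφ/2) + cos φ₁ cos φ₂ sin²(Δλ/2) = 0.619756
c = 2·arcsin(√a) = 1.812659 rad = 103.8577°
d = R·c = 6372.8 × 1.812659 = 11551.7 km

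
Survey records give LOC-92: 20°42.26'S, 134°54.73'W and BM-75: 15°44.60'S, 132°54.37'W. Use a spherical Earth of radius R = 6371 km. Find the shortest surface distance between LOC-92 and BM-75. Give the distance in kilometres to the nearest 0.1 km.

LOC-92: φ = -20.70433°, λ = -134.91217°
BM-75: φ = -15.74333°, λ = -132.90617°
Δφ = 4.9610°,  Δλ = 2.0060°
a = sin²(Δφ/2) + cos φ₁ cos φ₂ sin²(Δλ/2) = 0.002149
c = 2·arcsin(√a) = 0.092747 rad = 5.3140°
d = R·c = 6371 × 0.092747 = 590.9 km

590.9 km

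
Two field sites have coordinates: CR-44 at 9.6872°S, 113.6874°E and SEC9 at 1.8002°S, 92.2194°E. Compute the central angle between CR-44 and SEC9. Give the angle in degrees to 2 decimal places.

22.75°

Δφ = 7.8870°,  Δλ = -21.4680°
a = sin²(Δφ/2) + cos φ₁ cos φ₂ sin²(Δλ/2) = 0.038907
c = 2·arcsin(√a) = 0.397102 rad = 22.7523°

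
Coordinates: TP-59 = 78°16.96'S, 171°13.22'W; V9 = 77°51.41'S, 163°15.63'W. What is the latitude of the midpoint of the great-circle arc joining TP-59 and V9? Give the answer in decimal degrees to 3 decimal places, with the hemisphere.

78.098°S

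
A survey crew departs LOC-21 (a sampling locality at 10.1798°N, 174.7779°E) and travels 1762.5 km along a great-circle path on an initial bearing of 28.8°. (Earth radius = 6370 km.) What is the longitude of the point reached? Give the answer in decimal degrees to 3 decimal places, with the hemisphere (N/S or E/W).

δ = d/R = 1762.5/6370 = 0.276688 rad
φ₂ = arcsin(sin φ₁ cos δ + cos φ₁ sin δ cos θ)
   = arcsin(0.17674·0.96197 + 0.98426·0.27317·0.87631) = 23.93053°
λ₂ = λ₁ + atan2(sin θ sin δ cos φ₁, cos δ − sin φ₁ sin φ₂) = -176.94402°

176.944°W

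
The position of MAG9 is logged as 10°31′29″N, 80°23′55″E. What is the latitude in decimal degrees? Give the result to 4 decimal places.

10° + 31′/60 + 29″/3600 = 10 + 0.51667 + 0.00806 = 10.5247°

10.5247°N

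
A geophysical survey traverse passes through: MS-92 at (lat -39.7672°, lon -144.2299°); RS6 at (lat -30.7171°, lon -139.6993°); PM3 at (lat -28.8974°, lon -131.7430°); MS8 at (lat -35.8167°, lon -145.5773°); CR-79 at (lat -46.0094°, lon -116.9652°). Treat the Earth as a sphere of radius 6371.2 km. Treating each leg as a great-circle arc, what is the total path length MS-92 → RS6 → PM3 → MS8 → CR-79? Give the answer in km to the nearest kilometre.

MS-92→RS6: c = 0.170581 rad, d = 1086.80 km
RS6→PM3: c = 0.124575 rad, d = 793.69 km
PM3→MS8: c = 0.236676 rad, d = 1507.91 km
MS8→CR-79: c = 0.414193 rad, d = 2638.91 km
Total = 1086.80 + 793.69 + 1507.91 + 2638.91 = 6027.31 km

6027 km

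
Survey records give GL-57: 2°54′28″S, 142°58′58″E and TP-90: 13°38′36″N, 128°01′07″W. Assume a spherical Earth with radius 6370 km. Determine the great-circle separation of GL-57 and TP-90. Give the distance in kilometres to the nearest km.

9974 km

GL-57: φ = -2.90778°, λ = +142.98278°
TP-90: φ = +13.64333°, λ = -128.01861°
Δφ = 16.5511°,  Δλ = 88.9986°
a = sin²(Δφ/2) + cos φ₁ cos φ₂ sin²(Δλ/2) = 0.497502
c = 2·arcsin(√a) = 1.565800 rad = 89.7138°
d = R·c = 6370 × 1.565800 = 9974.1 km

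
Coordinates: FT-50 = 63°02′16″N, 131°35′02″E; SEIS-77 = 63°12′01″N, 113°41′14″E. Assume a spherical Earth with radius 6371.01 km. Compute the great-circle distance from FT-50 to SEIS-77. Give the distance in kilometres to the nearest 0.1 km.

897.0 km

FT-50: φ = +63.03778°, λ = +131.58389°
SEIS-77: φ = +63.20028°, λ = +113.68722°
Δφ = 0.1625°,  Δλ = -17.8967°
a = sin²(Δφ/2) + cos φ₁ cos φ₂ sin²(Δλ/2) = 0.004948
c = 2·arcsin(√a) = 0.140799 rad = 8.0672°
d = R·c = 6371.01 × 0.140799 = 897.0 km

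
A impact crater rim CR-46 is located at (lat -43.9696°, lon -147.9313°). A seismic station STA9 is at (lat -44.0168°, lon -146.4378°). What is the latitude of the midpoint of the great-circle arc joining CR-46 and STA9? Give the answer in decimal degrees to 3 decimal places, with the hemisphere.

43.996°S

Bx = cos φ₂ cos Δλ = 0.718892,  By = cos φ₂ sin Δλ = 0.018743
φₘ = atan2(sin φ₁ + sin φ₂, √((cos φ₁ + Bx)² + By²)) = -43.99563°
λₘ = λ₁ + atan2(By, cos φ₁ + Bx) = -147.18485°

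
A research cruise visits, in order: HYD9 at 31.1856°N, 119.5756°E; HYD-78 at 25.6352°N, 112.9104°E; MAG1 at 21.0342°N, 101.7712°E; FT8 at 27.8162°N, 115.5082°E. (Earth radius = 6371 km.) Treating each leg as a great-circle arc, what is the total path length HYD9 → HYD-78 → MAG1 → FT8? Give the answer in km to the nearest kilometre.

3724 km

HYD9→HYD-78: c = 0.140839 rad, d = 897.28 km
HYD-78→MAG1: c = 0.195635 rad, d = 1246.39 km
MAG1→FT8: c = 0.248064 rad, d = 1580.42 km
Total = 897.28 + 1246.39 + 1580.42 = 3724.09 km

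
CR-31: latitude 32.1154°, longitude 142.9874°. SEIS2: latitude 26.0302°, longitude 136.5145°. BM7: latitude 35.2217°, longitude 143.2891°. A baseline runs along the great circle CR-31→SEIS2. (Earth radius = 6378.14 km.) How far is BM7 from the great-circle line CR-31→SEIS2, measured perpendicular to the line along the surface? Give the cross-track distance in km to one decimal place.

222.9 km

δ₁₃ = central angle CR-31→BM7 = 0.054392 rad  (haversine)
θ₁₃ = bearing CR-31→BM7 = 4.538°,  θ₁₂ = bearing CR-31→SEIS2 = 224.533°
dₓₜ = R·arcsin(sin δ₁₃ · sin(θ₁₃ − θ₁₂)) = 6378.14·arcsin(0.05437·sin(-219.995°)) = 222.907 km
|dₓₜ| = 222.907 km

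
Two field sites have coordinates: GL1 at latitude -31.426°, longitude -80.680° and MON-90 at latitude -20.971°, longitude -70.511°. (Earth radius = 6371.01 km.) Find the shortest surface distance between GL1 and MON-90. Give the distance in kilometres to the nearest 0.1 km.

1541.2 km

Δφ = 10.4550°,  Δλ = 10.1690°
a = sin²(Δφ/2) + cos φ₁ cos φ₂ sin²(Δλ/2) = 0.014559
c = 2·arcsin(√a) = 0.241914 rad = 13.8607°
d = R·c = 6371.01 × 0.241914 = 1541.2 km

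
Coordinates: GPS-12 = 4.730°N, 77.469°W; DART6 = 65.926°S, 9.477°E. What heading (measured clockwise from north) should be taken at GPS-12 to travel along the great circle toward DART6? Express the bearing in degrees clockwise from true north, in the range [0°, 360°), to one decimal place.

Δλ = 86.9460°
y = sin Δλ · cos φ₂ = 0.407337
x = cos φ₁ sin φ₂ − sin φ₁ cos φ₂ cos Δλ = -0.911702
θ = atan2(y, x) = 155.9255° → 155.9255° (mod 360°)

155.9°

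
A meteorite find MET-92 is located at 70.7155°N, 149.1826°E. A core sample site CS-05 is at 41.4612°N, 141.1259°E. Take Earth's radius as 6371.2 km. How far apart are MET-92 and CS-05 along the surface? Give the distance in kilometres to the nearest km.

3285 km

Δφ = -29.2543°,  Δλ = -8.0567°
a = sin²(Δφ/2) + cos φ₁ cos φ₂ sin²(Δλ/2) = 0.064992
c = 2·arcsin(√a) = 0.515561 rad = 29.5394°
d = R·c = 6371.2 × 0.515561 = 3284.7 km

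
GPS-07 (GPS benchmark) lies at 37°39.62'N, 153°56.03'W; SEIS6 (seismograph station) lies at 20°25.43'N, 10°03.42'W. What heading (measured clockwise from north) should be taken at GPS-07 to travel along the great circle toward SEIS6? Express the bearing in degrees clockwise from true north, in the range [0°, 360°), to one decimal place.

36.8°

GPS-07: φ = +37.66033°, λ = -153.93383°
SEIS6: φ = +20.42383°, λ = -10.05700°
Δλ = 143.8768°
y = sin Δλ · cos φ₂ = 0.552464
x = cos φ₁ sin φ₂ − sin φ₁ cos φ₂ cos Δλ = 0.738750
θ = atan2(y, x) = 36.7905° → 36.7905° (mod 360°)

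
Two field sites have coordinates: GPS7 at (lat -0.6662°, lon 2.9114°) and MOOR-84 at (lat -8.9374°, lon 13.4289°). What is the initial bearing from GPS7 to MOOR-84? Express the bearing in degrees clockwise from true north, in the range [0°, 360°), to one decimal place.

128.6°

Δλ = 10.5175°
y = sin Δλ · cos φ₂ = 0.180320
x = cos φ₁ sin φ₂ − sin φ₁ cos φ₂ cos Δλ = -0.144052
θ = atan2(y, x) = 128.6203° → 128.6203° (mod 360°)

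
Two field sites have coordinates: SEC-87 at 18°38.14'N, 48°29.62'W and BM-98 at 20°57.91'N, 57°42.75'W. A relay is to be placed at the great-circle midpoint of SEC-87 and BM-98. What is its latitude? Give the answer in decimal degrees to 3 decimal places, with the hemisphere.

19.860°N

SEC-87: φ = +18.63567°, λ = -48.49367°
BM-98: φ = +20.96517°, λ = -57.71250°
Bx = cos φ₂ cos Δλ = 0.921737,  By = cos φ₂ sin Δλ = -0.149600
φₘ = atan2(sin φ₁ + sin φ₂, √((cos φ₁ + Bx)² + By²)) = 19.85965°
λₘ = λ₁ + atan2(By, cos φ₁ + Bx) = -53.06927°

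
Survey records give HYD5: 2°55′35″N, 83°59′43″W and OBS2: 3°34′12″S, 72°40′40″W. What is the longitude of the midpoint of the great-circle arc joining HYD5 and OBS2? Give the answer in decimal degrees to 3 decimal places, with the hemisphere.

HYD5: φ = +2.92639°, λ = -83.99528°
OBS2: φ = -3.57000°, λ = -72.67778°
Bx = cos φ₂ cos Δλ = 0.978652,  By = cos φ₂ sin Δλ = 0.195865
φₘ = atan2(sin φ₁ + sin φ₂, √((cos φ₁ + Bx)² + By²)) = -0.32338°
λₘ = λ₁ + atan2(By, cos φ₁ + Bx) = -78.33834°

78.338°W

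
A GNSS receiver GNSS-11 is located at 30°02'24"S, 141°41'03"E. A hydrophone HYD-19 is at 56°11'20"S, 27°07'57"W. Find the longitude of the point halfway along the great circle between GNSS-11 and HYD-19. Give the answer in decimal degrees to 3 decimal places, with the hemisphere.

123.035°E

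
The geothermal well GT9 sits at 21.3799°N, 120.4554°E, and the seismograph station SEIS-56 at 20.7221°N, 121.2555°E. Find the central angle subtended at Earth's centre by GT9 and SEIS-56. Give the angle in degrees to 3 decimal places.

0.995°

Δφ = -0.6578°,  Δλ = 0.8001°
a = sin²(Δφ/2) + cos φ₁ cos φ₂ sin²(Δλ/2) = 0.000075
c = 2·arcsin(√a) = 0.017368 rad = 0.9951°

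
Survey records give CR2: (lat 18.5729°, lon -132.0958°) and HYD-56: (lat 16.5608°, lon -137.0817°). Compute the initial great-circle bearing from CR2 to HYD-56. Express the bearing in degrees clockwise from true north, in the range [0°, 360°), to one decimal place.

Δλ = -4.9859°
y = sin Δλ · cos φ₂ = -0.083305
x = cos φ₁ sin φ₂ − sin φ₁ cos φ₂ cos Δλ = -0.033955
θ = atan2(y, x) = -112.1759° → 247.8241° (mod 360°)

247.8°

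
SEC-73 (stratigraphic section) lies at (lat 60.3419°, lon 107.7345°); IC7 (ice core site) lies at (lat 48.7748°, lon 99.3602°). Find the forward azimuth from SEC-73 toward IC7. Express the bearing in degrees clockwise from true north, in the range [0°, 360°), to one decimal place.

Δλ = -8.3743°
y = sin Δλ · cos φ₂ = -0.095979
x = cos φ₁ sin φ₂ − sin φ₁ cos φ₂ cos Δλ = -0.194409
θ = atan2(y, x) = -153.7246° → 206.2754° (mod 360°)

206.3°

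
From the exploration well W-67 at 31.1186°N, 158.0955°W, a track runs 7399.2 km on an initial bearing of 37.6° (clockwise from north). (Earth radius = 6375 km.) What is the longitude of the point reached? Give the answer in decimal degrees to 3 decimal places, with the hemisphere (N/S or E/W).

64.603°W

δ = d/R = 7399.2/6375 = 1.160659 rad
φ₂ = arcsin(sin φ₁ cos δ + cos φ₁ sin δ cos θ)
   = arcsin(0.51681·0.39874 + 0.85610·0.91707·0.79229) = 55.90377°
λ₂ = λ₁ + atan2(sin θ sin δ cos φ₁, cos δ − sin φ₁ sin φ₂) = -64.60311°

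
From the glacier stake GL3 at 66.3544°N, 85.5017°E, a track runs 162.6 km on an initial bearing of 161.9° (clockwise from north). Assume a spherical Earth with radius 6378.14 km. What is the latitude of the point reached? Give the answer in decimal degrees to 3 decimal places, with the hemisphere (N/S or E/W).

64.962°N

δ = d/R = 162.6/6378.14 = 0.025493 rad
φ₂ = arcsin(sin φ₁ cos δ + cos φ₁ sin δ cos θ)
   = arcsin(0.91604·0.99968 + 0.40108·0.02549·-0.95052) = 64.96214°
λ₂ = λ₁ + atan2(sin θ sin δ cos φ₁, cos δ − sin φ₁ sin φ₂) = 86.57389°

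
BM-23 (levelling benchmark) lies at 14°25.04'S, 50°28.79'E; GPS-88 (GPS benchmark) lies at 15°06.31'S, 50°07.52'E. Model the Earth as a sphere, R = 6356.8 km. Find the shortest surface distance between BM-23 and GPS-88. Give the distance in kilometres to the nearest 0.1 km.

BM-23: φ = -14.41733°, λ = +50.47983°
GPS-88: φ = -15.10517°, λ = +50.12533°
Δφ = -0.6878°,  Δλ = -0.3545°
a = sin²(Δφ/2) + cos φ₁ cos φ₂ sin²(Δλ/2) = 0.000045
c = 2·arcsin(√a) = 0.013413 rad = 0.7685°
d = R·c = 6356.8 × 0.013413 = 85.3 km

85.3 km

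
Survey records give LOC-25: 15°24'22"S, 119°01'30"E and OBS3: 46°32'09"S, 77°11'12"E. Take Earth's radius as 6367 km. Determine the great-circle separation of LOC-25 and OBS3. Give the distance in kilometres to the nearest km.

5180 km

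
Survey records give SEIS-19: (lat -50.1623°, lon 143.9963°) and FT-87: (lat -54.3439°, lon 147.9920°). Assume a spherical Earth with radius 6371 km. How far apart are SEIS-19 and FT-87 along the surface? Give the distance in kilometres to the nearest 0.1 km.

Δφ = -4.1816°,  Δλ = 3.9957°
a = sin²(Δφ/2) + cos φ₁ cos φ₂ sin²(Δλ/2) = 0.001785
c = 2·arcsin(√a) = 0.084521 rad = 4.8427°
d = R·c = 6371 × 0.084521 = 538.5 km

538.5 km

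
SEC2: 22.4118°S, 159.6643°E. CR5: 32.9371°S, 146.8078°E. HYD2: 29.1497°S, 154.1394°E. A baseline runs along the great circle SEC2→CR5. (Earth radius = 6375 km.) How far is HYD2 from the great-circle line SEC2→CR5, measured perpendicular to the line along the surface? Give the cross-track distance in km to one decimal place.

δ₁₃ = central angle SEC2→HYD2 = 0.146126 rad  (haversine)
θ₁₃ = bearing SEC2→HYD2 = 215.273°,  θ₁₂ = bearing SEC2→CR5 = 224.401°
dₓₜ = R·arcsin(sin δ₁₃ · sin(θ₁₃ − θ₁₂)) = 6375·arcsin(0.14561·sin(-9.128°)) = -147.266 km
|dₓₜ| = 147.266 km

147.3 km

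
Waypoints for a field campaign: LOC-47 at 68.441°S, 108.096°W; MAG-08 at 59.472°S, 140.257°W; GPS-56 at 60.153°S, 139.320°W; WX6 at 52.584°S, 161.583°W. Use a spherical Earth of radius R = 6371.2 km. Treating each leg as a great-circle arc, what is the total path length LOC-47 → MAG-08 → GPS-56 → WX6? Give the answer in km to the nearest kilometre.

3517 km

LOC-47→MAG-08: c = 0.286879 rad, d = 1827.76 km
MAG-08→GPS-56: c = 0.014453 rad, d = 92.08 km
GPS-56→WX6: c = 0.250676 rad, d = 1597.11 km
Total = 1827.76 + 92.08 + 1597.11 = 3516.95 km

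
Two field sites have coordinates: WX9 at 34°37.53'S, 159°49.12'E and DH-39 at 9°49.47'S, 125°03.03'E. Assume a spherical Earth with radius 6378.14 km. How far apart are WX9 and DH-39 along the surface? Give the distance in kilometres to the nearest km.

WX9: φ = -34.62550°, λ = +159.81867°
DH-39: φ = -9.82450°, λ = +125.05050°
Δφ = 24.8010°,  Δλ = -34.7682°
a = sin²(Δφ/2) + cos φ₁ cos φ₂ sin²(Δλ/2) = 0.118494
c = 2·arcsin(√a) = 0.702836 rad = 40.2695°
d = R·c = 6378.14 × 0.702836 = 4482.8 km

4483 km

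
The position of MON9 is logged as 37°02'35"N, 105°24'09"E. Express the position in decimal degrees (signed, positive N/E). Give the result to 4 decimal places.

+37.0431°, +105.4025°

lat: 37.0431° N → +37.0431°
lon: 105.4025° E → +105.4025°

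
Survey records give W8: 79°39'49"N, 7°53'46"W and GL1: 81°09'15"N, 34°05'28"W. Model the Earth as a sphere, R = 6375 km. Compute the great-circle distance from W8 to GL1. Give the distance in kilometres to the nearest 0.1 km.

507.9 km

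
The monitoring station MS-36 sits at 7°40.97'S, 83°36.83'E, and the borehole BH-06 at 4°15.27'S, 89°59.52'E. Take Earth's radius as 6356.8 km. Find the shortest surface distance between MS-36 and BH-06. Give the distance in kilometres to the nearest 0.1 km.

MS-36: φ = -7.68283°, λ = +83.61383°
BH-06: φ = -4.25450°, λ = +89.99200°
Δφ = 3.4283°,  Δλ = 6.3782°
a = sin²(Δφ/2) + cos φ₁ cos φ₂ sin²(Δλ/2) = 0.003953
c = 2·arcsin(√a) = 0.125835 rad = 7.2098°
d = R·c = 6356.8 × 0.125835 = 799.9 km

799.9 km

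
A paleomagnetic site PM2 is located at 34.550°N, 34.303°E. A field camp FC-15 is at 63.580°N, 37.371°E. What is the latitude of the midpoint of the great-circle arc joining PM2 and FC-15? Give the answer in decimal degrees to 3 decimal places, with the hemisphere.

49.074°N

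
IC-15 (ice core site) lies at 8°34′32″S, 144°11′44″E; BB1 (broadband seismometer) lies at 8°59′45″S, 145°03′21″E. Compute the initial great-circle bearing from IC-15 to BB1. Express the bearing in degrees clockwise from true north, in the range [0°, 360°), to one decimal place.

116.4°

IC-15: φ = -8.57556°, λ = +144.19556°
BB1: φ = -8.99583°, λ = +145.05583°
Δλ = 0.8603°
y = sin Δλ · cos φ₂ = 0.014829
x = cos φ₁ sin φ₂ − sin φ₁ cos φ₂ cos Δλ = -0.007352
θ = atan2(y, x) = 116.3701° → 116.3701° (mod 360°)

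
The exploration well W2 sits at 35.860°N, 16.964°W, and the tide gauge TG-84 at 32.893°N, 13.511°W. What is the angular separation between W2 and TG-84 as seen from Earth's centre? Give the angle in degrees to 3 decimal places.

4.113°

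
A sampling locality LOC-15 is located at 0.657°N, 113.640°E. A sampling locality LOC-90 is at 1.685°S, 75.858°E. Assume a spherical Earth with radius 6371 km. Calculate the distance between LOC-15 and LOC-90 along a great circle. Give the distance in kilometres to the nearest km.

Δφ = -2.3420°,  Δλ = -37.7820°
a = sin²(Δφ/2) + cos φ₁ cos φ₂ sin²(Δλ/2) = 0.105192
c = 2·arcsin(√a) = 0.660612 rad = 37.8503°
d = R·c = 6371 × 0.660612 = 4208.8 km

4209 km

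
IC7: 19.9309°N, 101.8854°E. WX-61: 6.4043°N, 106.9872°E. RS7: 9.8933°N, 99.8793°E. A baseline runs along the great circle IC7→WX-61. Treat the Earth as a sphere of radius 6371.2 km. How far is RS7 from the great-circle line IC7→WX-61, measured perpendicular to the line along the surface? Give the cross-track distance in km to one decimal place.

δ₁₃ = central angle IC7→RS7 = 0.178416 rad  (haversine)
θ₁₃ = bearing IC7→RS7 = 191.205°,  θ₁₂ = bearing IC7→WX-61 = 159.193°
dₓₜ = R·arcsin(sin δ₁₃ · sin(θ₁₃ − θ₁₂)) = 6371.2·arcsin(0.17747·sin(32.011°)) = 600.262 km
|dₓₜ| = 600.262 km

600.3 km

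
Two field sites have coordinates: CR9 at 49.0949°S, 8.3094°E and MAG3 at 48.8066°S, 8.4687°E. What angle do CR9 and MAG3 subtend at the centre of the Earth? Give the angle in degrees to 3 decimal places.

0.307°

Δφ = 0.2883°,  Δλ = 0.1593°
a = sin²(Δφ/2) + cos φ₁ cos φ₂ sin²(Δλ/2) = 0.000007
c = 2·arcsin(√a) = 0.005353 rad = 0.3067°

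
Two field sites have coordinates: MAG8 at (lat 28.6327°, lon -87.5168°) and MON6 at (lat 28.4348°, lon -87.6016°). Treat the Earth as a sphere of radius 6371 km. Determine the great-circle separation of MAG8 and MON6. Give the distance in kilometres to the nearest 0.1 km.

Δφ = -0.1979°,  Δλ = -0.0848°
a = sin²(Δφ/2) + cos φ₁ cos φ₂ sin²(Δλ/2) = 0.000003
c = 2·arcsin(√a) = 0.003691 rad = 0.2115°
d = R·c = 6371 × 0.003691 = 23.5 km

23.5 km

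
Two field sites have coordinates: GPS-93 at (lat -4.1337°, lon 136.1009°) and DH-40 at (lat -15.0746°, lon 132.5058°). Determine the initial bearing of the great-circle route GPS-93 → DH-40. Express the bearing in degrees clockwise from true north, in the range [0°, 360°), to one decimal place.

Δλ = -3.5951°
y = sin Δλ · cos φ₂ = -0.060547
x = cos φ₁ sin φ₂ − sin φ₁ cos φ₂ cos Δλ = -0.189933
θ = atan2(y, x) = -162.3186° → 197.6814° (mod 360°)

197.7°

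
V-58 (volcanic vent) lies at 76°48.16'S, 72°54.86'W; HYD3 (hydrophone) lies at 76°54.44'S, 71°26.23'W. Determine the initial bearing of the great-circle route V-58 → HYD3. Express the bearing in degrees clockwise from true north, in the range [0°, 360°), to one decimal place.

V-58: φ = -76.80267°, λ = -72.91433°
HYD3: φ = -76.90733°, λ = -71.43717°
Δλ = 1.4772°
y = sin Δλ · cos φ₂ = 0.005840
x = cos φ₁ sin φ₂ − sin φ₁ cos φ₂ cos Δλ = -0.001900
θ = atan2(y, x) = 108.0239° → 108.0239° (mod 360°)

108.0°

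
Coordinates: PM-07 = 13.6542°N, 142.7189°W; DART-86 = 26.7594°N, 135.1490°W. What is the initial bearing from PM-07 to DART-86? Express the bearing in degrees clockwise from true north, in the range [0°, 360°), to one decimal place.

Δλ = 7.5699°
y = sin Δλ · cos φ₂ = 0.117627
x = cos φ₁ sin φ₂ − sin φ₁ cos φ₂ cos Δλ = 0.228577
θ = atan2(y, x) = 27.2307° → 27.2307° (mod 360°)

27.2°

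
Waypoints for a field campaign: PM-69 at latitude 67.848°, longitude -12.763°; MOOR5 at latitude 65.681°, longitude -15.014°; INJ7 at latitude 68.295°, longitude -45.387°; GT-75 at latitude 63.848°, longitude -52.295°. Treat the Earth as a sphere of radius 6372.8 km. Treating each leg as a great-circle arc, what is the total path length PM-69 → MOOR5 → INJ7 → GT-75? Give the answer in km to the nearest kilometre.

PM-69→MOOR5: c = 0.040868 rad, d = 260.44 km
MOOR5→INJ7: c = 0.209878 rad, d = 1337.51 km
INJ7→GT-75: c = 0.091616 rad, d = 583.85 km
Total = 260.44 + 1337.51 + 583.85 = 2181.80 km

2182 km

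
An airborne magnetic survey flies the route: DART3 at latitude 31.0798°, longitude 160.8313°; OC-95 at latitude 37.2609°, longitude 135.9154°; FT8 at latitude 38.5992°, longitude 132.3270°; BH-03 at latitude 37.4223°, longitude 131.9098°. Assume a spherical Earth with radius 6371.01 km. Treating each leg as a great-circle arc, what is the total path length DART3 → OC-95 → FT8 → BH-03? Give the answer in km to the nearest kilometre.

DART3→OC-95: c = 0.374352 rad, d = 2385.00 km
OC-95→FT8: c = 0.054638 rad, d = 348.10 km
FT8→BH-03: c = 0.021327 rad, d = 135.87 km
Total = 2385.00 + 348.10 + 135.87 = 2868.97 km

2869 km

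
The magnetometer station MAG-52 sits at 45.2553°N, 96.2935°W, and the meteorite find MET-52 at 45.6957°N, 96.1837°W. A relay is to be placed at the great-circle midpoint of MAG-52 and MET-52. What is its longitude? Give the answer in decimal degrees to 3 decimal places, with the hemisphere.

Bx = cos φ₂ cos Δλ = 0.698468,  By = cos φ₂ sin Δλ = 0.001339
φₘ = atan2(sin φ₁ + sin φ₂, √((cos φ₁ + Bx)² + By²)) = 45.47551°
λₘ = λ₁ + atan2(By, cos φ₁ + Bx) = -96.23881°

96.239°W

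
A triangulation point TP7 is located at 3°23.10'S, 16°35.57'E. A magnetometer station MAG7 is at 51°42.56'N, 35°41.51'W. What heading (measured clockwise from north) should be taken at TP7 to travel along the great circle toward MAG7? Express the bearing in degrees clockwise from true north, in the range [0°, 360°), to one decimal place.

328.7°

TP7: φ = -3.38500°, λ = +16.59283°
MAG7: φ = +51.70933°, λ = -35.69183°
Δλ = -52.2847°
y = sin Δλ · cos φ₂ = -0.490181
x = cos φ₁ sin φ₂ − sin φ₁ cos φ₂ cos Δλ = 0.805890
θ = atan2(y, x) = -31.3100° → 328.6900° (mod 360°)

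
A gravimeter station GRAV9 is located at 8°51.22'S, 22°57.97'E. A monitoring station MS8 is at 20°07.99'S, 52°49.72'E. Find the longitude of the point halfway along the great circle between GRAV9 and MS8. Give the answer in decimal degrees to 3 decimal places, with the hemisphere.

37.507°E

GRAV9: φ = -8.85367°, λ = +22.96617°
MS8: φ = -20.13317°, λ = +52.82867°
Bx = cos φ₂ cos Δλ = 0.814231,  By = cos φ₂ sin Δλ = 0.467495
φₘ = atan2(sin φ₁ + sin φ₂, √((cos φ₁ + Bx)² + By²)) = -14.97714°
λₘ = λ₁ + atan2(By, cos φ₁ + Bx) = 37.50741°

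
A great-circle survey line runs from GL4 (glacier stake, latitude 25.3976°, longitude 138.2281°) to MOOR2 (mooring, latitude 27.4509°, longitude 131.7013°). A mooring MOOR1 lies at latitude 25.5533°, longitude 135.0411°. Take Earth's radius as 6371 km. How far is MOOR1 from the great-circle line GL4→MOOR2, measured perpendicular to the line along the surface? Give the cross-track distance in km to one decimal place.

δ₁₃ = central angle GL4→MOOR1 = 0.050288 rad  (haversine)
θ₁₃ = bearing GL4→MOOR1 = 273.782°,  θ₁₂ = bearing GL4→MOOR2 = 290.790°
dₓₜ = R·arcsin(sin δ₁₃ · sin(θ₁₃ − θ₁₂)) = 6371·arcsin(0.05027·sin(-17.007°)) = -93.674 km
|dₓₜ| = 93.674 km

93.7 km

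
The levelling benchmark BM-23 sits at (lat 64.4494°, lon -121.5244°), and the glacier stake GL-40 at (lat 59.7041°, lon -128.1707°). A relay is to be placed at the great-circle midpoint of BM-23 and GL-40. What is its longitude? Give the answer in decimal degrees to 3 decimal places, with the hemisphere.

125.108°W

Bx = cos φ₂ cos Δλ = 0.501076,  By = cos φ₂ sin Δλ = -0.058387
φₘ = atan2(sin φ₁ + sin φ₂, √((cos φ₁ + Bx)² + By²)) = 62.11638°
λₘ = λ₁ + atan2(By, cos φ₁ + Bx) = -125.10764°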